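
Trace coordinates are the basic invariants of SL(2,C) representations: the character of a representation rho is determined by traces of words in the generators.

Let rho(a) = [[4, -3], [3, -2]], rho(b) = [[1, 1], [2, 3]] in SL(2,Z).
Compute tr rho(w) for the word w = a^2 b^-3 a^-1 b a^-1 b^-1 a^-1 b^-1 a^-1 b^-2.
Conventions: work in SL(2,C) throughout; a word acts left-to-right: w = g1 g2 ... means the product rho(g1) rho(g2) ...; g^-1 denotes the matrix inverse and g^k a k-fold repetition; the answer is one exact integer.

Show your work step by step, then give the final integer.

rho(a) = [[4, -3], [3, -2]]
... * rho(a) = [[4, -3], [3, -2]]  ->  [[7, -6], [6, -5]]
... * rho(b^-1) = [[3, -1], [-2, 1]]  ->  [[33, -13], [28, -11]]
... * rho(b^-1) = [[3, -1], [-2, 1]]  ->  [[125, -46], [106, -39]]
... * rho(b^-1) = [[3, -1], [-2, 1]]  ->  [[467, -171], [396, -145]]
... * rho(a^-1) = [[-2, 3], [-3, 4]]  ->  [[-421, 717], [-357, 608]]
... * rho(b) = [[1, 1], [2, 3]]  ->  [[1013, 1730], [859, 1467]]
... * rho(a^-1) = [[-2, 3], [-3, 4]]  ->  [[-7216, 9959], [-6119, 8445]]
... * rho(b^-1) = [[3, -1], [-2, 1]]  ->  [[-41566, 17175], [-35247, 14564]]
... * rho(a^-1) = [[-2, 3], [-3, 4]]  ->  [[31607, -55998], [26802, -47485]]
... * rho(b^-1) = [[3, -1], [-2, 1]]  ->  [[206817, -87605], [175376, -74287]]
... * rho(a^-1) = [[-2, 3], [-3, 4]]  ->  [[-150819, 270031], [-127891, 228980]]
... * rho(b^-1) = [[3, -1], [-2, 1]]  ->  [[-992519, 420850], [-841633, 356871]]
... * rho(b^-1) = [[3, -1], [-2, 1]]  ->  [[-3819257, 1413369], [-3238641, 1198504]]
tr = -3819257 + 1198504 = -2620753

-2620753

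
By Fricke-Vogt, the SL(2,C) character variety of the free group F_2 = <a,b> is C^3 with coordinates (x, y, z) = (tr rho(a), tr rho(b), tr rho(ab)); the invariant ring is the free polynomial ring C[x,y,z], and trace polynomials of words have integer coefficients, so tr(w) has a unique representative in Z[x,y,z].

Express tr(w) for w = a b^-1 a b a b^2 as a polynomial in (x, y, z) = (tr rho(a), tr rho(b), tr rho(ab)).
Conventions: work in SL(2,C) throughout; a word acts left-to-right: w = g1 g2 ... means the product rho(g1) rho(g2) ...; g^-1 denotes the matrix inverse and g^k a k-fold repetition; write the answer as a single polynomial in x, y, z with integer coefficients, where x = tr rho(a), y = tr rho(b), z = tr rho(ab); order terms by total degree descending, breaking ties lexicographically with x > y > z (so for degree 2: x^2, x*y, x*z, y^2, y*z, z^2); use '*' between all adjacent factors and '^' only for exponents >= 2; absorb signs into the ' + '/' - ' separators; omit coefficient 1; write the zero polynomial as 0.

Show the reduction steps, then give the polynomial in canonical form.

x*y^2*z^2 - x^2*y*z - y^3*z - y*z^3 + x*z^2 + 3*y*z - x

trace(b a b a) = trace(b a) trace(b a) - trace(1)  (split on b) = z^2 - 2
next, trace(b a b) = trace(b) trace(a b) - trace(a)  (reduce the b square) = y*z - x
next, trace(a^2 b a b) = trace(a) trace(b a b a) - trace(b a b)  (reduce the a square) = x*z^2 - y*z - x
and trace(b a^2) = trace(a) trace(b a) - trace(b)  (reduce the a square) = x*z - y
trace(a^2 b a) = trace(a) trace(b a^2) - trace(b a)  (reduce the a square) = x^2*z - x*y - z
and trace(a b a b^2 a) = trace(b) trace(a^2 b a b) - trace(a^2 b a)  (reduce the b square) = x*y*z^2 - x^2*z - y^2*z + z
next, trace(a b a b a b) = trace(b a) trace(b a b a) - trace(b^-1 a^-1)  (split on b) = z^3 - 3*z
and trace(a b a b^2 a b) = trace(b) trace(a b a b a b) - trace(a b a b a)  (reduce the b square) = y*z^3 - x*z^2 - 2*y*z + x
trace(a b^-1 a b a b^2) = trace(a b a b^2 a) trace(b) - trace(a b a b^2 a b)  (eliminate b^-1) = x*y^2*z^2 - x^2*y*z - y^3*z - y*z^3 + x*z^2 + 3*y*z - x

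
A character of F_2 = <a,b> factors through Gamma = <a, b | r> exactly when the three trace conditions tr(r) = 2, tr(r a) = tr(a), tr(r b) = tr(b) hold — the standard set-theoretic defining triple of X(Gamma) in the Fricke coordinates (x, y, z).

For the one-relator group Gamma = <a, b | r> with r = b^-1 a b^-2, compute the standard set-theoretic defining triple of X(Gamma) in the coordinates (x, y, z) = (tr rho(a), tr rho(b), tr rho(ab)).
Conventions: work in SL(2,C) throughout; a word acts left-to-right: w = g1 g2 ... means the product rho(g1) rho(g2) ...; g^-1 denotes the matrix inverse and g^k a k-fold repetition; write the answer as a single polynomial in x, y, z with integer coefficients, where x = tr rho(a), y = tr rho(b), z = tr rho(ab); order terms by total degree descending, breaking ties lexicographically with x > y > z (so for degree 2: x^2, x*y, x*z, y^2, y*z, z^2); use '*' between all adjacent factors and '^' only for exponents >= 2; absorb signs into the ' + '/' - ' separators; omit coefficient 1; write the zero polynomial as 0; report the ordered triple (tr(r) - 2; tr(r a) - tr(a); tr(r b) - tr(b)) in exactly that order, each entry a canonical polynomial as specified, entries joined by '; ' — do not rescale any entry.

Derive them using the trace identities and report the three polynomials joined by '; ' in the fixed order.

trace(a b^-1) = trace(a)*trace(b) - trace(a b)   [inverse elimination on b] = x*y - z
trace(b^-1 a b^-1) = trace(a b^-1)*trace(b) - trace(a)   [inverse elimination on b] = x*y^2 - y*z - x
trace(b^-1 a b^-2) = trace(b^-1 a b^-1)*trace(b) - trace(b^-1 a)   [inverse elimination on b] = x*y^3 - y^2*z - 2*x*y + z
trace(a^2) = trace(a)*trace(a) - trace(1) = x^2 - 2
trace(a^2 b) = trace(a)*trace(b a) - trace(b) = x*z - y
trace(a b^-1 a) = trace(a^2)*trace(b) - trace(a^2 b) = x^2*y - x*z - y
trace(a b a b) = trace(b a)*trace(b a) - trace(1)   [split at repeated b] = z^2 - 2
trace(a b^-1 a b) = trace(a b a)*trace(b) - trace(a b a b) = x*y*z - y^2 - z^2 + 2
trace(b^-1 a b^-1 a) = trace(a b^-1 a)*trace(b) - trace(a b^-1 a b) = x^2*y^2 - 2*x*y*z + z^2 - 2
trace(b^-1 a b^-2 a) = trace(b^-1 a b^-1 a)*trace(b) - trace(b^-1 a b^-1 a b) = x^2*y^3 - 2*x*y^2*z - x^2*y + y*z^2 + x*z - y
assemble the triple (trace(r) - 2; trace(r a) - x; trace(r b) - y)

x*y^3 - y^2*z - 2*x*y + z - 2; x^2*y^3 - 2*x*y^2*z - x^2*y + y*z^2 + x*z - x - y; x*y^2 - y*z - x - y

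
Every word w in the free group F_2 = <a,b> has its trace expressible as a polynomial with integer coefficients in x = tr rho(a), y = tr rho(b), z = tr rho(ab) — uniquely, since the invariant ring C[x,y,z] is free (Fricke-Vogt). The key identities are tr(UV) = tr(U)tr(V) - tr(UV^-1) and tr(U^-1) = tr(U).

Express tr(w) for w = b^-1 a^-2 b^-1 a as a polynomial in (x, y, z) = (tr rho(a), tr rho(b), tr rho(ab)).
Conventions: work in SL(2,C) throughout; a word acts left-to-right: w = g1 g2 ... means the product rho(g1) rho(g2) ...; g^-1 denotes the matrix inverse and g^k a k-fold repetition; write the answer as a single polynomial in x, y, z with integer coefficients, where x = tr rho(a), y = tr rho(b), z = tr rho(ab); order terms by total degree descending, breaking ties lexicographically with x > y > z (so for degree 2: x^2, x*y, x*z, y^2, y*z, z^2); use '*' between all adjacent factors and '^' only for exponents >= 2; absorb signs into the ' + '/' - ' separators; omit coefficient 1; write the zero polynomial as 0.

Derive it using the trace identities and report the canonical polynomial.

x^2*y*z - x^3 - x*y^2 - x*z^2 + y*z + 3*x

apply: trace(b^-1) = trace(b) = y
trace(b a b) = trace(b)*trace(a b) - trace(a) = y*z - x
trace(b a b a) = trace(a b)*trace(a b) - trace(1)   [split at repeated a] = z^2 - 2
trace(a^-1 b a b) = trace(b a b)*trace(a) - trace(b a b a) = x*y*z - x^2 - z^2 + 2
apply: trace(a b^-1 a^-1 b) = trace(a^-1 b a)*trace(b) - trace(a^-1 b a b) = -x*y*z + x^2 + y^2 + z^2 - 2
trace(b^-1 a b^-1 a^-1) = trace(a b^-1 a^-1)*trace(b) - trace(a b^-1 a^-1 b) = x*y*z - x^2 - z^2 + 2
use: trace(b^-1 a) = trace(a)*trace(b) - trace(a b) = x*y - z
use: trace(b^-1 a b^-1) = trace(b^-1 a)*trace(b) - trace(b^-1 a b) = x*y^2 - y*z - x
apply: trace(b^-1 a^-2 b^-1 a) = trace(b^-1 a b^-1 a^-1)*trace(a) - trace(b^-1 a b^-1) = x^2*y*z - x^3 - x*y^2 - x*z^2 + y*z + 3*x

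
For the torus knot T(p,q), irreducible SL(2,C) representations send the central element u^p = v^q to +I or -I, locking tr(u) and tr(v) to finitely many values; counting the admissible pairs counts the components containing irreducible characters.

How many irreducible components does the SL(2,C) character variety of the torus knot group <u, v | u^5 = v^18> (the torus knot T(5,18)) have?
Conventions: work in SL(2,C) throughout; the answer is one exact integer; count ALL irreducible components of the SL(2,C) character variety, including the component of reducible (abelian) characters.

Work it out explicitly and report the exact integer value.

Gamma = < u, v | u^5 = v^18 > (torus knot T(5,18)); the central element u^5 = v^18 acts as +I or -I in any irreducible SL(2,C) representation.
So on each irreducible component the traces are pinned: tr(u) = 2*cos(pi*alpha/5) with 1 <= alpha <= 4, tr(v) = 2*cos(pi*beta/18) with 1 <= beta <= 17.
Consistency of u^5 = (-1)^alpha I with v^18 = (-1)^beta I forces alpha = beta (mod 2).
Enumerate parity-matched pairs: 2*9 odd-odd plus 2*8 even-even gives 34.
That is 34 components of irreducible characters, and with the reducible (abelian) component the total is 35.

35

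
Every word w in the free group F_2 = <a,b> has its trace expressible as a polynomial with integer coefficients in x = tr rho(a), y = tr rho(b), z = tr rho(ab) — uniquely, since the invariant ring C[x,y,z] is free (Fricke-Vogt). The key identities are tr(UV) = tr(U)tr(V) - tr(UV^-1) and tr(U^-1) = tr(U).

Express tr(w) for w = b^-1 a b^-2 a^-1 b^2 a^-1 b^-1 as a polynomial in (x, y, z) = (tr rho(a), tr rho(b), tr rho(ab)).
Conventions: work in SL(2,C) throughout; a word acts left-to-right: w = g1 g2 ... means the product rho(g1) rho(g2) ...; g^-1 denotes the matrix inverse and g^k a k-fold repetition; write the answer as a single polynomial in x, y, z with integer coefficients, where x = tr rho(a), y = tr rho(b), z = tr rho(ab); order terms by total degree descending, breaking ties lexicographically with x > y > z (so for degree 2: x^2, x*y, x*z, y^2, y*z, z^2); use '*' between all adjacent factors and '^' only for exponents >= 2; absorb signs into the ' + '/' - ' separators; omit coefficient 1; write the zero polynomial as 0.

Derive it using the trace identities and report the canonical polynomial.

x^2*y^5*z - x^3*y^4 - x*y^6 - 2*x*y^4*z^2 + y^5*z + y^3*z^3 + x^3*y^2 + 5*x*y^4 + x*y^2*z^2 - 4*y^3*z - 4*x*y^2 + y*z - x

apply: tr(a^-1 b) = tr(b) * tr(a) - tr(b a) = x*y - z
tr(b^2) = tr(b) * tr(b) - tr(1) = y^2 - 2
tr(b^3) = tr(b) * tr(b^2) - tr(b) = y^3 - 3*y
tr(b a b) = tr(b) * tr(a b) - tr(a) = y*z - x
tr(b^3 a) = tr(b) * tr(b a b) - tr(b a) = y^2*z - x*y - z
use: tr(b^2 a^-1 b) = tr(b^3) * tr(a) - tr(b^3 a) = x*y^3 - y^2*z - 2*x*y + z
apply: tr(b^3 a b) = tr(b) * tr(a b^3) - tr(a b^2) = y^3*z - x*y^2 - 2*y*z + x
use: tr(a b a b) = tr(b a) * tr(b a) - tr(1)   [split at repeated b] = z^2 - 2
tr(a b a) = tr(a) * tr(b a) - tr(b) = x*z - y
tr(a b a b^2) = tr(b) * tr(a b a b) - tr(a b a) = y*z^2 - x*z - y
tr(b^3 a b a) = tr(b) * tr(a b a b^2) - tr(a b a b) = y^2*z^2 - x*y*z - y^2 - z^2 + 2
tr(b a b a^-1 b^2) = tr(b^3 a b) * tr(a) - tr(b^3 a b a) = x*y^3*z - x^2*y^2 - y^2*z^2 - x*y*z + x^2 + y^2 + z^2 - 2
use: tr(a b a b a b) = tr(b a b a) * tr(b a) - tr(a b)   [split at repeated b] = z^3 - 3*z
tr(a b a b a) = tr(a) * tr(b a b a) - tr(b a b) = x*z^2 - y*z - x
apply: tr(b^2 a b a b a) = tr(b) * tr(a b a b a b) - tr(a b a b a) = y*z^3 - x*z^2 - 2*y*z + x
tr(b a b a^-1 b^2 a) = tr(b^2 a b a b) * tr(a) - tr(b^2 a b a b a) = x*y^2*z^2 - x^2*y*z - y*z^3 - x*y^2 + 2*y*z + x
use: tr(a^-1 b^2 a^-1 b a b) = tr(b a b a^-1 b^2) * tr(a) - tr(b a b a^-1 b^2 a) = x^2*y^3*z - x^3*y^2 - 2*x*y^2*z^2 + y*z^3 + x^3 + 2*x*y^2 + x*z^2 - 2*y*z - 3*x
use: tr(a b^-1 a^-1 b^2 a^-1 b) = tr(a^-1 b^2 a^-1 b a) * tr(b) - tr(a^-1 b^2 a^-1 b a b) = -x^2*y^3*z + x^3*y^2 + x*y^4 + 2*x*y^2*z^2 - y^3*z - y*z^3 - x^3 - 4*x*y^2 - x*z^2 + 3*y*z + 3*x
tr(a b^-1 a^-1 b^2 a^-1 b^-1) = tr(a b^-1 a^-1 b^2 a^-1) * tr(b) - tr(a b^-1 a^-1 b^2 a^-1 b) = x^2*y^3*z - x^3*y^2 - x*y^4 - 2*x*y^2*z^2 + y^3*z + y*z^3 + x^3 + 5*x*y^2 + x*z^2 - 4*y*z - 3*x
use: tr(a^-1 b^2 a^-1 b^-2 a b^-1) = tr(a b^-1 a^-1 b^2 a^-1 b^-1) * tr(b) - tr(a b^-1 a^-1 b^2 a^-1) = x^2*y^4*z - x^3*y^3 - x*y^5 - 2*x*y^3*z^2 + y^4*z + y^2*z^3 + x^3*y + 5*x*y^3 + x*y*z^2 - 4*y^2*z - 4*x*y + z
apply: tr(b^-1 a b^-2 a^-1 b^2 a^-1 b^-1) = tr(a^-1 b^2 a^-1 b^-2 a b^-1) * tr(b) - tr(a^-1 b^2 a^-1 b^-2 a) = x^2*y^5*z - x^3*y^4 - x*y^6 - 2*x*y^4*z^2 + y^5*z + y^3*z^3 + x^3*y^2 + 5*x*y^4 + x*y^2*z^2 - 4*y^3*z - 4*x*y^2 + y*z - x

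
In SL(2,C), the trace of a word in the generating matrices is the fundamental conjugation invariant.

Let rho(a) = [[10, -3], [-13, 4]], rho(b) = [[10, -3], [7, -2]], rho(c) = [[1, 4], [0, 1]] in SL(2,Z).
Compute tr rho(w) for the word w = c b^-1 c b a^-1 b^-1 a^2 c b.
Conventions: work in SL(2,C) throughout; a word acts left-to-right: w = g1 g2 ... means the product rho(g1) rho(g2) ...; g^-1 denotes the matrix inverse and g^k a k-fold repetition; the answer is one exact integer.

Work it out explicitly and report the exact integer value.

12267130

rho(c) = [[1, 4], [0, 1]]
... * rho(b^-1) = [[-2, 3], [-7, 10]]  ->  [[-30, 43], [-7, 10]]
... * rho(c) = [[1, 4], [0, 1]]  ->  [[-30, -77], [-7, -18]]
... * rho(b) = [[10, -3], [7, -2]]  ->  [[-839, 244], [-196, 57]]
... * rho(a^-1) = [[4, 3], [13, 10]]  ->  [[-184, -77], [-43, -18]]
... * rho(b^-1) = [[-2, 3], [-7, 10]]  ->  [[907, -1322], [212, -309]]
... * rho(a) = [[10, -3], [-13, 4]]  ->  [[26256, -8009], [6137, -1872]]
... * rho(a) = [[10, -3], [-13, 4]]  ->  [[366677, -110804], [85706, -25899]]
... * rho(c) = [[1, 4], [0, 1]]  ->  [[366677, 1355904], [85706, 316925]]
... * rho(b) = [[10, -3], [7, -2]]  ->  [[13158098, -3811839], [3075535, -890968]]
tr = 13158098 + -890968 = 12267130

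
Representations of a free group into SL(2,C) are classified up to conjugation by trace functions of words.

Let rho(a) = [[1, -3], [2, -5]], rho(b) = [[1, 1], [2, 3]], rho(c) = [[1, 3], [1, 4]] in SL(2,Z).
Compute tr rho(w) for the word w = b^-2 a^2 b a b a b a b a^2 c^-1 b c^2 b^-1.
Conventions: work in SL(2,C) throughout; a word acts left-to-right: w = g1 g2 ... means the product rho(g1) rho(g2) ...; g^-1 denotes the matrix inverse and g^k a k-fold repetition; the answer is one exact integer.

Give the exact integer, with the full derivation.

rho(b^-1) = [[3, -1], [-2, 1]]
... * rho(b^-1) = [[3, -1], [-2, 1]]  ->  [[11, -4], [-8, 3]]
... * rho(a) = [[1, -3], [2, -5]]  ->  [[3, -13], [-2, 9]]
... * rho(a) = [[1, -3], [2, -5]]  ->  [[-23, 56], [16, -39]]
... * rho(b) = [[1, 1], [2, 3]]  ->  [[89, 145], [-62, -101]]
... * rho(a) = [[1, -3], [2, -5]]  ->  [[379, -992], [-264, 691]]
... * rho(b) = [[1, 1], [2, 3]]  ->  [[-1605, -2597], [1118, 1809]]
... * rho(a) = [[1, -3], [2, -5]]  ->  [[-6799, 17800], [4736, -12399]]
... * rho(b) = [[1, 1], [2, 3]]  ->  [[28801, 46601], [-20062, -32461]]
... * rho(a) = [[1, -3], [2, -5]]  ->  [[122003, -319408], [-84984, 222491]]
... * rho(b) = [[1, 1], [2, 3]]  ->  [[-516813, -836221], [359998, 582489]]
... * rho(a) = [[1, -3], [2, -5]]  ->  [[-2189255, 5731544], [1524976, -3992439]]
... * rho(a) = [[1, -3], [2, -5]]  ->  [[9273833, -22089955], [-6459902, 15387267]]
... * rho(c^-1) = [[4, -3], [-1, 1]]  ->  [[59185287, -49911454], [-41226875, 34766973]]
... * rho(b) = [[1, 1], [2, 3]]  ->  [[-40637621, -90549075], [28307071, 63074044]]
... * rho(c) = [[1, 3], [1, 4]]  ->  [[-131186696, -484109163], [91381115, 337217389]]
... * rho(c) = [[1, 3], [1, 4]]  ->  [[-615295859, -2329996740], [428598504, 1623012901]]
... * rho(b^-1) = [[3, -1], [-2, 1]]  ->  [[2814105903, -1714700881], [-1960230290, 1194414397]]
tr = 2814105903 + 1194414397 = 4008520300

4008520300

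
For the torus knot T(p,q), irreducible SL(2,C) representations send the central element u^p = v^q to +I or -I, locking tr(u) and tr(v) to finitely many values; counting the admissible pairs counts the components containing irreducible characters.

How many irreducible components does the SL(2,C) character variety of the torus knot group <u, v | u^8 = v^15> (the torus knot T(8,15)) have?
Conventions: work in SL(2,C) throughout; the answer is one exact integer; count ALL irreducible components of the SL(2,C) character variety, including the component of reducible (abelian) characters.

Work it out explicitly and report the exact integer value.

Gamma = < u, v | u^8 = v^15 > (torus knot T(8,15)); the central element u^8 = v^15 acts as +I or -I in any irreducible SL(2,C) representation.
On an irreducible component, tr(u) is locked at 2*cos(pi*alpha/8) for some alpha in 1..7, and tr(v) at 2*cos(pi*beta/15) for some beta in 1..14.
The two central values (-1)^alpha I and (-1)^beta I must be the same matrix, so alpha and beta share a parity.
Counting: 4 odd alphas x 7 odd betas + 3 even alphas x 7 even betas = 28 + 21 = 49.
That is 49 components of irreducible characters, and with the reducible (abelian) component the total is 50.

50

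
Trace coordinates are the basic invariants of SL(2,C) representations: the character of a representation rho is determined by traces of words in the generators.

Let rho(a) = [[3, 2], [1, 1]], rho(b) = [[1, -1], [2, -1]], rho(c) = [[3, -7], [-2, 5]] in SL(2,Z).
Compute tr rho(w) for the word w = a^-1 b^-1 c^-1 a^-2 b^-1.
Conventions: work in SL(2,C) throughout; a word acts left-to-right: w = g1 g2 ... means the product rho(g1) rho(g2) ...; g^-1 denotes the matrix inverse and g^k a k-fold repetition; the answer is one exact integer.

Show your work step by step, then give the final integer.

-253

rho(a^-1) = [[1, -2], [-1, 3]]
... * rho(b^-1) = [[-1, 1], [-2, 1]]  ->  [[3, -1], [-5, 2]]
... * rho(c^-1) = [[5, 7], [2, 3]]  ->  [[13, 18], [-21, -29]]
... * rho(a^-1) = [[1, -2], [-1, 3]]  ->  [[-5, 28], [8, -45]]
... * rho(a^-1) = [[1, -2], [-1, 3]]  ->  [[-33, 94], [53, -151]]
... * rho(b^-1) = [[-1, 1], [-2, 1]]  ->  [[-155, 61], [249, -98]]
tr = -155 + -98 = -253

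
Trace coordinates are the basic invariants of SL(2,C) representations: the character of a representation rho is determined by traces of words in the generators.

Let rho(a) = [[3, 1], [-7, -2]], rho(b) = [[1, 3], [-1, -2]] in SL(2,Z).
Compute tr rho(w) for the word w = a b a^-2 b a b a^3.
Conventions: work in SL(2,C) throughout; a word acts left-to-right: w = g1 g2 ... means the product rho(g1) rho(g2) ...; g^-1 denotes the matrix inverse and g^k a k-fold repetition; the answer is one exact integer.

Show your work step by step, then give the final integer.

-3330

rho(a) = [[3, 1], [-7, -2]]
... * rho(b) = [[1, 3], [-1, -2]]  ->  [[2, 7], [-5, -17]]
... * rho(a^-1) = [[-2, -1], [7, 3]]  ->  [[45, 19], [-109, -46]]
... * rho(a^-1) = [[-2, -1], [7, 3]]  ->  [[43, 12], [-104, -29]]
... * rho(b) = [[1, 3], [-1, -2]]  ->  [[31, 105], [-75, -254]]
... * rho(a) = [[3, 1], [-7, -2]]  ->  [[-642, -179], [1553, 433]]
... * rho(b) = [[1, 3], [-1, -2]]  ->  [[-463, -1568], [1120, 3793]]
... * rho(a) = [[3, 1], [-7, -2]]  ->  [[9587, 2673], [-23191, -6466]]
... * rho(a) = [[3, 1], [-7, -2]]  ->  [[10050, 4241], [-24311, -10259]]
... * rho(a) = [[3, 1], [-7, -2]]  ->  [[463, 1568], [-1120, -3793]]
tr = 463 + -3793 = -3330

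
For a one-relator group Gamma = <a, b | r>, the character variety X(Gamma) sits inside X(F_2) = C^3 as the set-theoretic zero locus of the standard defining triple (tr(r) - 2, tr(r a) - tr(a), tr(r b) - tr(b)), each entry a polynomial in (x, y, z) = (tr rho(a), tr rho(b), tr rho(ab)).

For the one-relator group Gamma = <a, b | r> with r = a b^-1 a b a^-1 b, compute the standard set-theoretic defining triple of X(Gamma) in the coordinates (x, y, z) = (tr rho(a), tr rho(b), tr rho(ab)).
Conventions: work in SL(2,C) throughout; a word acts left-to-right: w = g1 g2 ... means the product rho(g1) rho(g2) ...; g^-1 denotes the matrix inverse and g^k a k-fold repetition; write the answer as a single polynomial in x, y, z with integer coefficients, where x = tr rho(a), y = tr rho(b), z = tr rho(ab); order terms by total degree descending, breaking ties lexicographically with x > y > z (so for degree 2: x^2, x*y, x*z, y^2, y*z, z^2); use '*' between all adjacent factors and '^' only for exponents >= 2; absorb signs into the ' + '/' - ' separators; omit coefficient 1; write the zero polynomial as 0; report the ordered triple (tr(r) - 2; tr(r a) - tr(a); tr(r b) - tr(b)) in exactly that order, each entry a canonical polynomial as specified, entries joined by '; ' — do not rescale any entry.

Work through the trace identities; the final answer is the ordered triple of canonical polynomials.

x^2*y^2*z - x^3*y - x*y^3 - 2*x*y*z^2 + x^2*z + y^2*z + z^3 + 4*x*y - 3*z - 2; x^3*y^2*z - x^4*y - x^2*y^3 - 2*x^2*y*z^2 + x^3*z + x*y^2*z + x*z^3 + 4*x^2*y - 3*x*z - x - y; x^2*y^3*z - x^3*y^2 - x*y^4 - 2*x*y^2*z^2 + x^2*y*z + y^3*z + y*z^3 + 4*x*y^2 - 3*y*z - x - y

tr(a^2 b) = tr(a)*tr(b a) - tr(b) = x*z - y
and tr(a^2) = tr(a)*tr(a) - tr(1) = x^2 - 2
next, tr(a b^2 a) = tr(b)*tr(a^2 b) - tr(a^2) = x*y*z - x^2 - y^2 + 2
and tr(a b a b) = tr(a b)*tr(a b) - tr(1) = z^2 - 2
tr(a b^2 a b) = tr(b)*tr(a b a b) - tr(a b a) = y*z^2 - x*z - y
tr(b a b^-1 a b) = tr(a b^2 a)*tr(b) - tr(a b^2 a b) = x*y^2*z - x^2*y - y^3 - y*z^2 + x*z + 3*y
tr(b a b) = tr(b)*tr(a b) - tr(a) = y*z - x
tr(a b a b a) = tr(a)*tr(b a b a) - tr(b a b) = x*z^2 - y*z - x
tr(a b a b a b) = tr(a b)*tr(a b a b) - tr(a^-1 b^-1) = z^3 - 3*z
tr(b a b^-1 a b a) = tr(a b a b a)*tr(b) - tr(a b a b a b) = x*y*z^2 - y^2*z - z^3 - x*y + 3*z
and tr(a b^-1 a b a^-1 b) = tr(b a b^-1 a b)*tr(a) - tr(b a b^-1 a b a) = x^2*y^2*z - x^3*y - x*y^3 - 2*x*y*z^2 + x^2*z + y^2*z + z^3 + 4*x*y - 3*z
next, tr(b a^3 b) = tr(a)*tr(b^2 a^2) - tr(b^2 a)  (reduce the a square) = x^2*y*z - x^3 - x*y^2 - y*z + 3*x
and tr(b a^3 b a) = tr(a)*tr(a b a b a) - tr(a b a b)  (reduce the a square) = x^2*z^2 - x*y*z - x^2 - z^2 + 2
tr(a b a^-1 b a^2) = tr(b a^3 b)*tr(a) - tr(b a^3 b a)  (eliminate a^-1) = x^3*y*z - x^4 - x^2*y^2 - x^2*z^2 + 4*x^2 + z^2 - 2
tr(b a b^2) = tr(b)*tr(b a b) - tr(b a)  (reduce the b square) = y^2*z - x*y - z
and tr(b a^2 b a b) = tr(a)*tr(b a b^2 a) - tr(b a b^2)  (reduce the a square) = x*y*z^2 - x^2*z - y^2*z + z
and tr(b a^2 b a b a) = tr(a)*tr(b a b a b a) - tr(b a b a b)  (reduce the a square) = x*z^3 - y*z^2 - 2*x*z + y
tr(a b a^-1 b a^2 b) = tr(b a^2 b a b)*tr(a) - tr(b a^2 b a b a)  (eliminate a^-1) = x^2*y*z^2 - x^3*z - x*y^2*z - x*z^3 + y*z^2 + 3*x*z - y
and tr(a b^-1 a b a^-1 b a) = tr(a b a^-1 b a^2)*tr(b) - tr(a b a^-1 b a^2 b)  (eliminate b^-1) = x^3*y^2*z - x^4*y - x^2*y^3 - 2*x^2*y*z^2 + x^3*z + x*y^2*z + x*z^3 + 4*x^2*y - 3*x*z - y
next, tr(a b^3 a) = tr(b)*tr(b a^2 b) - tr(b a^2)   [square of b] = x*y^2*z - x^2*y - y^3 - x*z + 3*y
tr(a b^3 a b) = tr(b)*tr(b a b a b) - tr(b a b a)   [square of b] = y^2*z^2 - x*y*z - y^2 - z^2 + 2
tr(b^2 a b^-1 a b) = tr(a b^3 a)*tr(b) - tr(a b^3 a b)   [inverse elimination on b] = x*y^3*z - x^2*y^2 - y^4 - y^2*z^2 + 4*y^2 + z^2 - 2
next, tr(a b a b^2 a b) = tr(b)*tr(a b a b a b) - tr(a b a b a)   [square of b] = y*z^3 - x*z^2 - 2*y*z + x
tr(b^2 a b^-1 a b a) = tr(a b a b^2 a)*tr(b) - tr(a b a b^2 a b)   [inverse elimination on b] = x*y^2*z^2 - x^2*y*z - y^3*z - y*z^3 + x*z^2 + 3*y*z - x
tr(a b^-1 a b a^-1 b^2) = tr(b^2 a b^-1 a b)*tr(a) - tr(b^2 a b^-1 a b a)   [inverse elimination on a] = x^2*y^3*z - x^3*y^2 - x*y^4 - 2*x*y^2*z^2 + x^2*y*z + y^3*z + y*z^3 + 4*x*y^2 - 3*y*z - x
assemble the triple (tr(r) - 2; tr(r a) - x; tr(r b) - y)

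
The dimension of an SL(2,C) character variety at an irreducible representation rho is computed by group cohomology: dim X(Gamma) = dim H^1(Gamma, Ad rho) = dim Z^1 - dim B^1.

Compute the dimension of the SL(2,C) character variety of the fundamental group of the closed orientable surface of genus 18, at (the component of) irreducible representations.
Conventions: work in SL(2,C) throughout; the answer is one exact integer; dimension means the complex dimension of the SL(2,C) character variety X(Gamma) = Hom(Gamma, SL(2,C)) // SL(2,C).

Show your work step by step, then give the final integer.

pi_1 of the closed genus-18 surface has 36 generators bound by the single product-of-commutators relator.
Before the relator condition, cocycle space has dim 3*36 = 108.
H^2 = coker(d_2) is dual to H^0 = 0 at irreducible rho (Poincare duality), so d_2 is onto: dim Z^1 = 105.
As always at irreducible rho, dim B^1 = 3.
dim X = dim H^1 = 105 - 3 = 102.

102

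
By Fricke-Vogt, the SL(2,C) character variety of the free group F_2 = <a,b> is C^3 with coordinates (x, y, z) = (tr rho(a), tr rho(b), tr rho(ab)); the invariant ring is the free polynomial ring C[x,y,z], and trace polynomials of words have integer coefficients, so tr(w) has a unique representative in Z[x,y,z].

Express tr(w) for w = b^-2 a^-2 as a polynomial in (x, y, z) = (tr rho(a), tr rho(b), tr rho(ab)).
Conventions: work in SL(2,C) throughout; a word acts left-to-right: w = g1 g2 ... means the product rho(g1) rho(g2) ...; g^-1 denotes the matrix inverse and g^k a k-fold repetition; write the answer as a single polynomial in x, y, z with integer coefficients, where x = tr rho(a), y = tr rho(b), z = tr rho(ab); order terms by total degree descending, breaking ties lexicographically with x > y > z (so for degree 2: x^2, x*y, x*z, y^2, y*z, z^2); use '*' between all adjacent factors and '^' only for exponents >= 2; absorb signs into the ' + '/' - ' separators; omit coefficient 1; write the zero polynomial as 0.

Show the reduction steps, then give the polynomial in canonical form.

x*y*z - x^2 - y^2 + 2

tr(a^-1) = tr(a) = x
tr(a^-2) = tr(a^-1) * tr(a) - tr(1) = x^2 - 2
tr(b a^-1) = tr(b) * tr(a) - tr(b a) = x*y - z
tr(a^-2 b) = tr(b a^-1) * tr(a) - tr(b) = x^2*y - x*z - y
so tr(b^-1 a^-2) = tr(a^-2) * tr(b) - tr(a^-2 b) = x*z - y
tr(b^-2 a^-2) = tr(b^-1 a^-2) * tr(b) - tr(b^-1 a^-2 b) = x*y*z - x^2 - y^2 + 2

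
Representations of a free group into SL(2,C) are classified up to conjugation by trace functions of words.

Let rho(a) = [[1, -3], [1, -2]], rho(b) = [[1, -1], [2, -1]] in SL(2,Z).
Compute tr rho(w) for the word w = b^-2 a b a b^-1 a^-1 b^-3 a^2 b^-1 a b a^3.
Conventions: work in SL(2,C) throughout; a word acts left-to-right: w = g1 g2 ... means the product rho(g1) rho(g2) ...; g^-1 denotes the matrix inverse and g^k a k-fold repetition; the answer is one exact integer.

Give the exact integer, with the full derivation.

784

rho(b^-1) = [[-1, 1], [-2, 1]]
... * rho(b^-1) = [[-1, 1], [-2, 1]]  ->  [[-1, 0], [0, -1]]
... * rho(a) = [[1, -3], [1, -2]]  ->  [[-1, 3], [-1, 2]]
... * rho(b) = [[1, -1], [2, -1]]  ->  [[5, -2], [3, -1]]
... * rho(a) = [[1, -3], [1, -2]]  ->  [[3, -11], [2, -7]]
... * rho(b^-1) = [[-1, 1], [-2, 1]]  ->  [[19, -8], [12, -5]]
... * rho(a^-1) = [[-2, 3], [-1, 1]]  ->  [[-30, 49], [-19, 31]]
... * rho(b^-1) = [[-1, 1], [-2, 1]]  ->  [[-68, 19], [-43, 12]]
... * rho(b^-1) = [[-1, 1], [-2, 1]]  ->  [[30, -49], [19, -31]]
... * rho(b^-1) = [[-1, 1], [-2, 1]]  ->  [[68, -19], [43, -12]]
... * rho(a) = [[1, -3], [1, -2]]  ->  [[49, -166], [31, -105]]
... * rho(a) = [[1, -3], [1, -2]]  ->  [[-117, 185], [-74, 117]]
... * rho(b^-1) = [[-1, 1], [-2, 1]]  ->  [[-253, 68], [-160, 43]]
... * rho(a) = [[1, -3], [1, -2]]  ->  [[-185, 623], [-117, 394]]
... * rho(b) = [[1, -1], [2, -1]]  ->  [[1061, -438], [671, -277]]
... * rho(a) = [[1, -3], [1, -2]]  ->  [[623, -2307], [394, -1459]]
... * rho(a) = [[1, -3], [1, -2]]  ->  [[-1684, 2745], [-1065, 1736]]
... * rho(a) = [[1, -3], [1, -2]]  ->  [[1061, -438], [671, -277]]
tr = 1061 + -277 = 784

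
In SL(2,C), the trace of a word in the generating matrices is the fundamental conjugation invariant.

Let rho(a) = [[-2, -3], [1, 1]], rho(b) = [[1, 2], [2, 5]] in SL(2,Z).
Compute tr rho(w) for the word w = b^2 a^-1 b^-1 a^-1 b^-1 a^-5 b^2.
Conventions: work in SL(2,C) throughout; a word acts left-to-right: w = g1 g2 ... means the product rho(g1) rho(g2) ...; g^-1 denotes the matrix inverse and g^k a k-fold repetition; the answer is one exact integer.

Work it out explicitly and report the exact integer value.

-5741

rho(b) = [[1, 2], [2, 5]]
... * rho(b) = [[1, 2], [2, 5]]  ->  [[5, 12], [12, 29]]
... * rho(a^-1) = [[1, 3], [-1, -2]]  ->  [[-7, -9], [-17, -22]]
... * rho(b^-1) = [[5, -2], [-2, 1]]  ->  [[-17, 5], [-41, 12]]
... * rho(a^-1) = [[1, 3], [-1, -2]]  ->  [[-22, -61], [-53, -147]]
... * rho(b^-1) = [[5, -2], [-2, 1]]  ->  [[12, -17], [29, -41]]
... * rho(a^-1) = [[1, 3], [-1, -2]]  ->  [[29, 70], [70, 169]]
... * rho(a^-1) = [[1, 3], [-1, -2]]  ->  [[-41, -53], [-99, -128]]
... * rho(a^-1) = [[1, 3], [-1, -2]]  ->  [[12, -17], [29, -41]]
... * rho(a^-1) = [[1, 3], [-1, -2]]  ->  [[29, 70], [70, 169]]
... * rho(a^-1) = [[1, 3], [-1, -2]]  ->  [[-41, -53], [-99, -128]]
... * rho(b) = [[1, 2], [2, 5]]  ->  [[-147, -347], [-355, -838]]
... * rho(b) = [[1, 2], [2, 5]]  ->  [[-841, -2029], [-2031, -4900]]
tr = -841 + -4900 = -5741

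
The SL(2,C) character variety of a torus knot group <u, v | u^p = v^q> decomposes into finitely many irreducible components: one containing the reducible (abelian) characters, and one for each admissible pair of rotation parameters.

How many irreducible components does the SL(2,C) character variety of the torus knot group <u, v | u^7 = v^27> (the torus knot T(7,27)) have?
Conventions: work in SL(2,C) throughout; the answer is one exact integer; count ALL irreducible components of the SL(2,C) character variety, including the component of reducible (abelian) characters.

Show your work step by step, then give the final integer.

79

Gamma = < u, v | u^7 = v^27 > (torus knot T(7,27)); the central element u^7 = v^27 acts as +I or -I in any irreducible SL(2,C) representation.
On an irreducible component, tr(u) is locked at 2*cos(pi*alpha/7) for some alpha in 1..6, and tr(v) at 2*cos(pi*beta/27) for some beta in 1..26.
Consistency of u^7 = (-1)^alpha I with v^27 = (-1)^beta I forces alpha = beta (mod 2).
Counting: 3 odd alphas x 13 odd betas + 3 even alphas x 13 even betas = 39 + 39 = 78.
components with irreducible characters: 78; plus the single component of reducible (abelian) characters: total 79.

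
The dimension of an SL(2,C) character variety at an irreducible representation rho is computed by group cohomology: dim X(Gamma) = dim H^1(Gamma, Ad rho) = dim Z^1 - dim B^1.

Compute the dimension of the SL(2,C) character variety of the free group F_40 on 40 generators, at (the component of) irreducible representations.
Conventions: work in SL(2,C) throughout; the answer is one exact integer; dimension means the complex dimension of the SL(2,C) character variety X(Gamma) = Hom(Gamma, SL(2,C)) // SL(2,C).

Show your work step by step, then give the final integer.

117

Here Gamma is free of rank 40 — no relator constrains a cocycle.
A cocycle picks one sl_2 vector per generator freely, giving dim Z^1 = 3*40 = 120.
Irreducibility makes the coboundary map sl_2 -> Z^1 injective (trivial centralizer), so dim B^1 = 3.
dim X = dim H^1 = dim Z^1 - dim B^1 = 120 - 3 = 117.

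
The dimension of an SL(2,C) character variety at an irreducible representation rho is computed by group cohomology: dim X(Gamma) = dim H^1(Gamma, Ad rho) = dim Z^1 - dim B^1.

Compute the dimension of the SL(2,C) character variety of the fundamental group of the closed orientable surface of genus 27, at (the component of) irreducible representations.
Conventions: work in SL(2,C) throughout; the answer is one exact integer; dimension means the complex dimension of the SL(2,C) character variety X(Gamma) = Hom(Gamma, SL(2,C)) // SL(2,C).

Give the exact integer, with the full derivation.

pi_1 of the closed genus-27 surface has 54 generators bound by the single product-of-commutators relator.
A cocycle assigns one sl_2 vector per generator subject to the relator condition d_2(z) = 0: dim of the unconstrained space is 3*2g = 162.
At an irreducible rho, H^2 = coker(d_2) vanishes (Poincare duality: H^2 is dual to H^0 = invariants = 0), so d_2 is surjective onto sl_2 and dim Z^1 = 162 - 3 = 159.
Coboundaries contribute dim B^1 = 3 (injective at irreducible rho).
dim H^1 = 159 - 3 = 156 = dim X.

156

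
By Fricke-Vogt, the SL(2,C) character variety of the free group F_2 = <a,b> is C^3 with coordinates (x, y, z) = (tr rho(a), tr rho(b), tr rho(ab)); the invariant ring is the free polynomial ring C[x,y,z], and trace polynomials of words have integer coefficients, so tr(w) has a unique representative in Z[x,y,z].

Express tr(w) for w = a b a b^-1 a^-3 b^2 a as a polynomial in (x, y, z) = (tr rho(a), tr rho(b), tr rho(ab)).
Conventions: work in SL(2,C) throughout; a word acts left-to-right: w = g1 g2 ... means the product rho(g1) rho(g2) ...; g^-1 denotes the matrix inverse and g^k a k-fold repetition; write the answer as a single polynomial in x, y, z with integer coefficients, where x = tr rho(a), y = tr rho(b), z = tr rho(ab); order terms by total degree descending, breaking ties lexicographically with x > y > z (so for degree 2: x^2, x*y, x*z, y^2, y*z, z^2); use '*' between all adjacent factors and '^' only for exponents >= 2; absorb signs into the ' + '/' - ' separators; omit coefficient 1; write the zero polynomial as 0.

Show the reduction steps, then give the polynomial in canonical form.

tr(b a b a) = tr(b a)*tr(b a) - tr(1)   [split at a repeated b] = z^2 - 2
tr(b a b) = tr(b)*tr(a b) - tr(a)   [square of b] = y*z - x
tr(b a^2 b a) = tr(a)*tr(b a b a) - tr(b a b)   [square of a] = x*z^2 - y*z - x
tr(b^2) = tr(b)*tr(b) - tr(1)   [square of b] = y^2 - 2
tr(b a^2 b) = tr(a)*tr(b^2 a) - tr(b^2)   [square of a] = x*y*z - x^2 - y^2 + 2
tr(a^2 b a^2 b) = tr(a)*tr(b a^2 b a) - tr(b a^2 b)   [square of a] = x^2*z^2 - 2*x*y*z + y^2 - 2
tr(a b a) = tr(a)*tr(b a) - tr(b)   [square of a] = x*z - y
tr(a^2 b a) = tr(a)*tr(a b a) - tr(a b)   [square of a] = x^2*z - x*y - z
tr(a^2 b a^2) = tr(a)*tr(a^2 b a) - tr(a^2 b)   [square of a] = x^3*z - x^2*y - 2*x*z + y
tr(a b^2 a^2 b a) = tr(b)*tr(a^2 b a^2 b) - tr(a^2 b a^2)   [square of b] = x^2*y*z^2 - x^3*z - 2*x*y^2*z + x^2*y + y^3 + 2*x*z - 3*y
tr(b a b a b a) = tr(b a)*tr(b a b a) - tr(b^-1 a^-1)   [split at a repeated b] = z^3 - 3*z
tr(b a b a b) = tr(b)*tr(a b a b) - tr(a b a)   [square of b] = y*z^2 - x*z - y
tr(a^2 b a b a b) = tr(a)*tr(b a b a b a) - tr(b a b a b)   [square of a] = x*z^3 - y*z^2 - 2*x*z + y
tr(a^2 b a b a) = tr(a)*tr(a b a b a) - tr(a b a b)   [square of a] = x^2*z^2 - x*y*z - x^2 - z^2 + 2
tr(a b^2 a^2 b a b) = tr(b)*tr(a^2 b a b a b) - tr(a^2 b a b a)   [square of b] = x*y*z^3 - x^2*z^2 - y^2*z^2 - x*y*z + x^2 + y^2 + z^2 - 2
tr(b^2 a^2 b a b^-1 a) = tr(a b^2 a^2 b a)*tr(b) - tr(a b^2 a^2 b a b)   [inverse elimination on b] = x^2*y^2*z^2 - x^3*y*z - 2*x*y^3*z - x*y*z^3 + x^2*y^2 + x^2*z^2 + y^4 + y^2*z^2 + 3*x*y*z - x^2 - 4*y^2 - z^2 + 2
tr(a^-1 b^2 a^2 b a b^-1) = tr(b^2 a^2 b a b^-1)*tr(a) - tr(b^2 a^2 b a b^-1 a)   [inverse elimination on a] = -x^2*y^2*z^2 + x^3*y*z + 2*x*y^3*z + x*y*z^3 - x^2*y^2 - y^4 - y^2*z^2 - 4*x*y*z + 4*y^2 + z^2 - 2
tr(a^-2 b^2 a^2 b a b^-1) = tr(a^-1 b^2 a^2 b a b^-1)*tr(a) - tr(a^-1 b^2 a^2 b a b^-1 a)   [inverse elimination on a] = -x^3*y^2*z^2 + x^4*y*z + 2*x^2*y^3*z + x^2*y*z^3 - x^3*y^2 - x*y^4 - x*y^2*z^2 - 4*x^2*y*z + 4*x*y^2 + y*z - x
tr(a b a b^-1 a^-3 b^2 a) = tr(a^-2 b^2 a^2 b a b^-1)*tr(a) - tr(a^-2 b^2 a^2 b a b^-1 a)   [inverse elimination on a] = -x^4*y^2*z^2 + x^5*y*z + 2*x^3*y^3*z + x^3*y*z^3 - x^4*y^2 - x^2*y^4 - 5*x^3*y*z - 2*x*y^3*z - x*y*z^3 + 5*x^2*y^2 + y^4 + y^2*z^2 + 5*x*y*z - x^2 - 4*y^2 - z^2 + 2

-x^4*y^2*z^2 + x^5*y*z + 2*x^3*y^3*z + x^3*y*z^3 - x^4*y^2 - x^2*y^4 - 5*x^3*y*z - 2*x*y^3*z - x*y*z^3 + 5*x^2*y^2 + y^4 + y^2*z^2 + 5*x*y*z - x^2 - 4*y^2 - z^2 + 2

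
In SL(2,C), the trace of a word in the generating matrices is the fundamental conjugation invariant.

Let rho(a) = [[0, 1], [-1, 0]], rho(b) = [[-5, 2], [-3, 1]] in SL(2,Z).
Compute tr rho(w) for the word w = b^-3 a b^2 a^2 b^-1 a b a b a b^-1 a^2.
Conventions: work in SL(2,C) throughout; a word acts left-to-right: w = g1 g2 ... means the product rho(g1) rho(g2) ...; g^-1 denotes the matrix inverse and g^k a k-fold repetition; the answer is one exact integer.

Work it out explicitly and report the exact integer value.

49576

rho(b^-1) = [[1, -2], [3, -5]]
... * rho(b^-1) = [[1, -2], [3, -5]]  ->  [[-5, 8], [-12, 19]]
... * rho(b^-1) = [[1, -2], [3, -5]]  ->  [[19, -30], [45, -71]]
... * rho(a) = [[0, 1], [-1, 0]]  ->  [[30, 19], [71, 45]]
... * rho(b) = [[-5, 2], [-3, 1]]  ->  [[-207, 79], [-490, 187]]
... * rho(b) = [[-5, 2], [-3, 1]]  ->  [[798, -335], [1889, -793]]
... * rho(a) = [[0, 1], [-1, 0]]  ->  [[335, 798], [793, 1889]]
... * rho(a) = [[0, 1], [-1, 0]]  ->  [[-798, 335], [-1889, 793]]
... * rho(b^-1) = [[1, -2], [3, -5]]  ->  [[207, -79], [490, -187]]
... * rho(a) = [[0, 1], [-1, 0]]  ->  [[79, 207], [187, 490]]
... * rho(b) = [[-5, 2], [-3, 1]]  ->  [[-1016, 365], [-2405, 864]]
... * rho(a) = [[0, 1], [-1, 0]]  ->  [[-365, -1016], [-864, -2405]]
... * rho(b) = [[-5, 2], [-3, 1]]  ->  [[4873, -1746], [11535, -4133]]
... * rho(a) = [[0, 1], [-1, 0]]  ->  [[1746, 4873], [4133, 11535]]
... * rho(b^-1) = [[1, -2], [3, -5]]  ->  [[16365, -27857], [38738, -65941]]
... * rho(a) = [[0, 1], [-1, 0]]  ->  [[27857, 16365], [65941, 38738]]
... * rho(a) = [[0, 1], [-1, 0]]  ->  [[-16365, 27857], [-38738, 65941]]
tr = -16365 + 65941 = 49576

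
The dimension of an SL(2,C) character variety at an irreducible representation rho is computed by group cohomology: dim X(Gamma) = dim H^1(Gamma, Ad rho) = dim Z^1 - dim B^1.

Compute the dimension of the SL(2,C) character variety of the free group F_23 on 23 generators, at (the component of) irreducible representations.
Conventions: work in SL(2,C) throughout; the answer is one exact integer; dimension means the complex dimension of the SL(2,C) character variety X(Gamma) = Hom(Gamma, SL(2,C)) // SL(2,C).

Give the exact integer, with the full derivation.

66

The free group F_23: 23 generators, no relators.
So Z^1 = (sl_2)^23 in full: dim Z^1 = 69.
At an irreducible rho the centralizer of the image in sl_2 is 0, so the coboundary map sl_2 -> Z^1 is injective: dim B^1 = 3.
dim X = dim H^1 = dim Z^1 - dim B^1 = 69 - 3 = 66.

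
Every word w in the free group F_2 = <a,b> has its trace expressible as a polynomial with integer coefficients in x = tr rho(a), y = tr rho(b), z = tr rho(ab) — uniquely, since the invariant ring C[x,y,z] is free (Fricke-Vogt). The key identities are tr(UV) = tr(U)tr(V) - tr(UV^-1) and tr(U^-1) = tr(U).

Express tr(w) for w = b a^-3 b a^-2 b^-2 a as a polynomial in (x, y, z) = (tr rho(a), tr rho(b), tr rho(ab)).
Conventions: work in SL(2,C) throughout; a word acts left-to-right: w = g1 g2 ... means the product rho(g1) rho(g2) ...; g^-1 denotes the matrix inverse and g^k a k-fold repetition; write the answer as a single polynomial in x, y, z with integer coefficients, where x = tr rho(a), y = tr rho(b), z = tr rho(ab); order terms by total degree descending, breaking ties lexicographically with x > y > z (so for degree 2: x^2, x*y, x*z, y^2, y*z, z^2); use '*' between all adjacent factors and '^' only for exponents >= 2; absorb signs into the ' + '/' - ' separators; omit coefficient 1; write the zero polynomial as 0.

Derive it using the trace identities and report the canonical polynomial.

trace(b^2) = trace(b)*trace(b) - trace(1)  (reduce the b square) = y^2 - 2
trace(b^2 a) = trace(b)*trace(a b) - trace(a)  (reduce the b square) = y*z - x
trace(b a^-1 b) = trace(b^2)*trace(a) - trace(b^2 a)  (eliminate a^-1) = x*y^2 - y*z - x
trace(b a b a) = trace(b a)*trace(b a) - trace(1)  (split on b) = z^2 - 2
trace(b a^-1 b a) = trace(b a b)*trace(a) - trace(b a b a)  (eliminate a^-1) = x*y*z - x^2 - z^2 + 2
trace(b a^-1 b a^-1) = trace(b a^-1 b)*trace(a) - trace(b a^-1 b a)  (eliminate a^-1) = x^2*y^2 - 2*x*y*z + z^2 - 2
trace(b a^-2 b a^-1) = trace(b a^-1 b a^-1)*trace(a) - trace(b a^-1 b)  (eliminate a^-1) = x^3*y^2 - 2*x^2*y*z - x*y^2 + x*z^2 + y*z - x
trace(b a b^2) = trace(b)*trace(b a b) - trace(b a)  (reduce the b square) = y^2*z - x*y - z
trace(a b a) = trace(a)*trace(b a) - trace(b)  (reduce the a square) = x*z - y
trace(b a b^2 a) = trace(b)*trace(a b a b) - trace(a b a)  (reduce the b square) = y*z^2 - x*z - y
trace(b a^-1 b a b) = trace(b a b^2)*trace(a) - trace(b a b^2 a)  (eliminate a^-1) = x*y^2*z - x^2*y - y*z^2 + y
trace(b a b a b a) = trace(b a b a)*trace(b a) - trace(a b)  (split on b) = z^3 - 3*z
trace(b a^-1 b a b a) = trace(b a b a b)*trace(a) - trace(b a b a b a)  (eliminate a^-1) = x*y*z^2 - x^2*z - z^3 - x*y + 3*z
trace(a^-1 b a^-1 b a b) = trace(b a^-1 b a b)*trace(a) - trace(b a^-1 b a b a)  (eliminate a^-1) = x^2*y^2*z - x^3*y - 2*x*y*z^2 + x^2*z + z^3 + 2*x*y - 3*z
trace(b a b a^-2 b a^-1) = trace(a^-1 b a^-1 b a b)*trace(a) - trace(a^-1 b a^-1 b a b a)  (eliminate a^-1) = x^3*y^2*z - x^4*y - 2*x^2*y*z^2 + x^3*z - x*y^2*z + x*z^3 + 3*x^2*y + y*z^2 - 3*x*z - y
trace(a^-1 b^2 a b) = trace(b^2 a b)*trace(a) - trace(b^2 a b a)  (eliminate a^-1) = x*y^2*z - x^2*y - y*z^2 + y
trace(b a b a^-2 b) = trace(a^-1 b^2 a b)*trace(a) - trace(a^-1 b^2 a b a)  (eliminate a^-1) = x^2*y^2*z - x^3*y - x*y*z^2 - y^2*z + 2*x*y + z
trace(a b a^-2 b a^-2 b) = trace(b a b a^-2 b a^-1)*trace(a) - trace(b a b a^-2 b)  (eliminate a^-1) = x^4*y^2*z - x^5*y - 2*x^3*y*z^2 + x^4*z - 2*x^2*y^2*z + x^2*z^3 + 4*x^3*y + 2*x*y*z^2 - 3*x^2*z + y^2*z - 3*x*y - z
trace(a b a^-2 b a^-2 b^-1) = trace(a b a^-2 b a^-2)*trace(b) - trace(a b a^-2 b a^-2 b)  (eliminate b^-1) = -x^4*y^2*z + x^5*y + x^3*y^3 + 2*x^3*y*z^2 - x^4*z - x^2*z^3 - 4*x^3*y - x*y^3 - x*y*z^2 + 3*x^2*z + 2*x*y + z
trace(b a^-2 b^-2 a b a^-2) = trace(a b a^-2 b a^-2 b^-1)*trace(b) - trace(a b a^-2 b a^-2)  (eliminate b^-1) = -x^4*y^3*z + x^5*y^2 + x^3*y^4 + 2*x^3*y^2*z^2 - x^4*y*z - x^2*y*z^3 - 5*x^3*y^2 - x*y^4 - x*y^2*z^2 + 5*x^2*y*z + 3*x*y^2 - x*z^2 + x
trace(a b a^-1 b a^-2 b) = trace(b a b a^-1 b a^-1)*trace(a) - trace(b a b a^-1 b)  (eliminate a^-1) = x^3*y^2*z - x^4*y - 2*x^2*y*z^2 + x^3*z - x*y^2*z + x*z^3 + 3*x^2*y + y*z^2 - 3*x*z - y
trace(a b a^-1 b a^-2 b^-1) = trace(a b a^-1 b a^-2)*trace(b) - trace(a b a^-1 b a^-2 b)  (eliminate b^-1) = -x^3*y^2*z + x^4*y + x^2*y^3 + 2*x^2*y*z^2 - x^3*z - x*y^2*z - x*z^3 - 3*x^2*y + 3*x*z - y
trace(b a^-2 b^-2 a b a^-1) = trace(a b a^-1 b a^-2 b^-1)*trace(b) - trace(a b a^-1 b a^-2)  (eliminate b^-1) = -x^3*y^3*z + x^4*y^2 + x^2*y^4 + 2*x^2*y^2*z^2 - x^3*y*z - x*y^3*z - x*y*z^3 - 4*x^2*y^2 + 5*x*y*z - y^2 - z^2 + 2
trace(b a^-3 b a^-2 b^-2 a) = trace(b a^-2 b^-2 a b a^-2)*trace(a) - trace(b a^-2 b^-2 a b a^-1)  (eliminate a^-1) = -x^5*y^3*z + x^6*y^2 + x^4*y^4 + 2*x^4*y^2*z^2 - x^5*y*z + x^3*y^3*z - x^3*y*z^3 - 6*x^4*y^2 - 2*x^2*y^4 - 3*x^2*y^2*z^2 + 6*x^3*y*z + x*y^3*z + x*y*z^3 + 7*x^2*y^2 - x^2*z^2 - 5*x*y*z + x^2 + y^2 + z^2 - 2

-x^5*y^3*z + x^6*y^2 + x^4*y^4 + 2*x^4*y^2*z^2 - x^5*y*z + x^3*y^3*z - x^3*y*z^3 - 6*x^4*y^2 - 2*x^2*y^4 - 3*x^2*y^2*z^2 + 6*x^3*y*z + x*y^3*z + x*y*z^3 + 7*x^2*y^2 - x^2*z^2 - 5*x*y*z + x^2 + y^2 + z^2 - 2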